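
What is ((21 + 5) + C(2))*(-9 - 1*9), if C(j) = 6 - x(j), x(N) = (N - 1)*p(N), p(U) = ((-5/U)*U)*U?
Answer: -756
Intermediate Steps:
p(U) = -5*U
x(N) = -5*N*(-1 + N) (x(N) = (N - 1)*(-5*N) = (-1 + N)*(-5*N) = -5*N*(-1 + N))
C(j) = 6 - 5*j*(1 - j)
((21 + 5) + C(2))*(-9 - 1*9) = ((21 + 5) + (6 + 5*2*(-1 + 2)))*(-9 - 1*9) = (26 + (6 + 5*2*1))*(-9 - 9) = (26 + (6 + 10))*(-18) = (26 + 16)*(-18) = 42*(-18) = -756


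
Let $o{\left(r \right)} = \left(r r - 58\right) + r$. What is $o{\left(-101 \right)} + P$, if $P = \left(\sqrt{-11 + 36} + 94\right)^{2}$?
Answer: $19843$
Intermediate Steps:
$P = 9801$ ($P = \left(\sqrt{25} + 94\right)^{2} = \left(5 + 94\right)^{2} = 99^{2} = 9801$)
$o{\left(r \right)} = -58 + r + r^{2}$ ($o{\left(r \right)} = \left(r^{2} - 58\right) + r = \left(-58 + r^{2}\right) + r = -58 + r + r^{2}$)
$o{\left(-101 \right)} + P = \left(-58 - 101 + \left(-101\right)^{2}\right) + 9801 = \left(-58 - 101 + 10201\right) + 9801 = 10042 + 9801 = 19843$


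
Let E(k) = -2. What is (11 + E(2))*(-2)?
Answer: -18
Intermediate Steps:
(11 + E(2))*(-2) = (11 - 2)*(-2) = 9*(-2) = -18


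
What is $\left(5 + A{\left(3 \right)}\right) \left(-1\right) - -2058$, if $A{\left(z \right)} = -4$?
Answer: $2057$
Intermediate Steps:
$\left(5 + A{\left(3 \right)}\right) \left(-1\right) - -2058 = \left(5 - 4\right) \left(-1\right) - -2058 = 1 \left(-1\right) + 2058 = -1 + 2058 = 2057$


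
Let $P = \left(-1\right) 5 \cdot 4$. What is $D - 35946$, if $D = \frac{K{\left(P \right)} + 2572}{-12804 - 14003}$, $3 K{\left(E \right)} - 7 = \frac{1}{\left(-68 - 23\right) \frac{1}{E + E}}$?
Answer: $- \frac{263064710039}{7318311} \approx -35946.0$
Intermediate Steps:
$P = -20$ ($P = \left(-5\right) 4 = -20$)
$K{\left(E \right)} = \frac{7}{3} - \frac{2 E}{273}$ ($K{\left(E \right)} = \frac{7}{3} + \frac{1}{3 \frac{-68 - 23}{E + E}} = \frac{7}{3} + \frac{1}{3 \left(- \frac{91}{2 E}\right)} = \frac{7}{3} + \frac{\left(- \frac{2}{91}\right) E}{3} = \frac{7}{3} - \frac{2 E}{273}$)
$D = - \frac{702833}{7318311}$ ($D = \frac{\left(\frac{7}{3} - - \frac{40}{273}\right) + 2572}{-12804 - 14003} = \frac{\left(\frac{7}{3} + \frac{40}{273}\right) + 2572}{-12804 - 14003} = \frac{\frac{677}{273} + 2572}{-26807} = \frac{702833}{273} \left(- \frac{1}{26807}\right) = - \frac{702833}{7318311} \approx -0.096038$)
$D - 35946 = - \frac{702833}{7318311} - 35946 = - \frac{263064710039}{7318311}$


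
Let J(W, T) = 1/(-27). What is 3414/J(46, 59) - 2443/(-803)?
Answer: -74016491/803 ≈ -92175.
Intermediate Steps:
J(W, T) = -1/27
3414/J(46, 59) - 2443/(-803) = 3414/(-1/27) - 2443/(-803) = 3414*(-27) - 2443*(-1/803) = -92178 + 2443/803 = -74016491/803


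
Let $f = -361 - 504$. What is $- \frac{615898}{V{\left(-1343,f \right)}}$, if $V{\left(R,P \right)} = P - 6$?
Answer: $\frac{615898}{871} \approx 707.12$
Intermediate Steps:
$f = -865$
$V{\left(R,P \right)} = -6 + P$ ($V{\left(R,P \right)} = P - 6 = -6 + P$)
$- \frac{615898}{V{\left(-1343,f \right)}} = - \frac{615898}{-6 - 865} = - \frac{615898}{-871} = \left(-615898\right) \left(- \frac{1}{871}\right) = \frac{615898}{871}$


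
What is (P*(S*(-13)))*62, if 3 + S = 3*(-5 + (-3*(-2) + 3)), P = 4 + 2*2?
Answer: -58032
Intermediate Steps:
P = 8 (P = 4 + 4 = 8)
S = 9 (S = -3 + 3*(-5 + (-3*(-2) + 3)) = -3 + 3*(-5 + (6 + 3)) = -3 + 3*(-5 + 9) = -3 + 3*4 = -3 + 12 = 9)
(P*(S*(-13)))*62 = (8*(9*(-13)))*62 = (8*(-117))*62 = -936*62 = -58032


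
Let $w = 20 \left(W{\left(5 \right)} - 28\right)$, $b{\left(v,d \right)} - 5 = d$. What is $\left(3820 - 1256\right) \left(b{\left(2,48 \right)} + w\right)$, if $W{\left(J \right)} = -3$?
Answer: $-1453788$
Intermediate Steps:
$b{\left(v,d \right)} = 5 + d$
$w = -620$ ($w = 20 \left(-3 - 28\right) = 20 \left(-31\right) = -620$)
$\left(3820 - 1256\right) \left(b{\left(2,48 \right)} + w\right) = \left(3820 - 1256\right) \left(\left(5 + 48\right) - 620\right) = 2564 \left(53 - 620\right) = 2564 \left(-567\right) = -1453788$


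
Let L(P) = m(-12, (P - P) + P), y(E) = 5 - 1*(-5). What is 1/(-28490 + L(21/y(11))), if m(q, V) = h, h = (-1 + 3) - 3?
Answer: -1/28491 ≈ -3.5099e-5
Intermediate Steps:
h = -1 (h = 2 - 3 = -1)
y(E) = 10 (y(E) = 5 + 5 = 10)
m(q, V) = -1
L(P) = -1
1/(-28490 + L(21/y(11))) = 1/(-28490 - 1) = 1/(-28491) = -1/28491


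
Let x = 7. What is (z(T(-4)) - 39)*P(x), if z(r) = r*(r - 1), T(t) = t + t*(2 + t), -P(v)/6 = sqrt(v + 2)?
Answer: 486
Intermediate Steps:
P(v) = -6*sqrt(2 + v) (P(v) = -6*sqrt(v + 2) = -6*sqrt(2 + v))
z(r) = r*(-1 + r)
(z(T(-4)) - 39)*P(x) = ((-4*(3 - 4))*(-1 - 4*(3 - 4)) - 39)*(-6*sqrt(2 + 7)) = ((-4*(-1))*(-1 - 4*(-1)) - 39)*(-6*sqrt(9)) = (4*(-1 + 4) - 39)*(-6*3) = (4*3 - 39)*(-18) = (12 - 39)*(-18) = -27*(-18) = 486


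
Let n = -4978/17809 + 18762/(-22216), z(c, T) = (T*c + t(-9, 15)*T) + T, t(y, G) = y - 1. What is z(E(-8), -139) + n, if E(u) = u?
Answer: 467231903183/197822372 ≈ 2361.9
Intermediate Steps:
t(y, G) = -1 + y
z(c, T) = -9*T + T*c (z(c, T) = (T*c + (-1 - 9)*T) + T = (T*c - 10*T) + T = (-10*T + T*c) + T = -9*T + T*c)
n = -222361853/197822372 (n = -4978*1/17809 + 18762*(-1/22216) = -4978/17809 - 9381/11108 = -222361853/197822372 ≈ -1.1240)
z(E(-8), -139) + n = -139*(-9 - 8) - 222361853/197822372 = -139*(-17) - 222361853/197822372 = 2363 - 222361853/197822372 = 467231903183/197822372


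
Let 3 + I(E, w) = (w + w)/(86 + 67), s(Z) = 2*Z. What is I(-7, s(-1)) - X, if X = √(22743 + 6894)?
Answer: -463/153 - 3*√3293 ≈ -175.18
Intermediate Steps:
I(E, w) = -3 + 2*w/153 (I(E, w) = -3 + (w + w)/(86 + 67) = -3 + (2*w)/153 = -3 + (2*w)*(1/153) = -3 + 2*w/153)
X = 3*√3293 (X = √29637 = 3*√3293 ≈ 172.15)
I(-7, s(-1)) - X = (-3 + 2*(2*(-1))/153) - 3*√3293 = (-3 + (2/153)*(-2)) - 3*√3293 = (-3 - 4/153) - 3*√3293 = -463/153 - 3*√3293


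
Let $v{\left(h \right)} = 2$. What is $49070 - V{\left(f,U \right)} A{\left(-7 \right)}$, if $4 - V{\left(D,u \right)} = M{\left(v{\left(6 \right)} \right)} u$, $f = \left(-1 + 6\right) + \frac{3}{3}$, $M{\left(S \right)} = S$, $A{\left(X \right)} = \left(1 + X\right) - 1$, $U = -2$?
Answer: $49126$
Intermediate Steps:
$A{\left(X \right)} = X$
$f = 6$ ($f = 5 + 3 \cdot \frac{1}{3} = 5 + 1 = 6$)
$V{\left(D,u \right)} = 4 - 2 u$
$49070 - V{\left(f,U \right)} A{\left(-7 \right)} = 49070 - \left(4 - -4\right) \left(-7\right) = 49070 - \left(4 + 4\right) \left(-7\right) = 49070 - 8 \left(-7\right) = 49070 - -56 = 49070 + 56 = 49126$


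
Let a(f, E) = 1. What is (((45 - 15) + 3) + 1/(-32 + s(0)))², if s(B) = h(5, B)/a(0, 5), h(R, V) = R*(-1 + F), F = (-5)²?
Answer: 8439025/7744 ≈ 1089.8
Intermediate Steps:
F = 25
h(R, V) = 24*R (h(R, V) = R*(-1 + 25) = R*24 = 24*R)
s(B) = 120 (s(B) = (24*5)/1 = 120*1 = 120)
(((45 - 15) + 3) + 1/(-32 + s(0)))² = (((45 - 15) + 3) + 1/(-32 + 120))² = ((30 + 3) + 1/88)² = (33 + 1/88)² = (2905/88)² = 8439025/7744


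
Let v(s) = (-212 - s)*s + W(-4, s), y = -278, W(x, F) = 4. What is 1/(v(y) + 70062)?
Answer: 1/51718 ≈ 1.9336e-5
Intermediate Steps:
v(s) = 4 + s*(-212 - s) (v(s) = (-212 - s)*s + 4 = s*(-212 - s) + 4 = 4 + s*(-212 - s))
1/(v(y) + 70062) = 1/((4 - 1*(-278)**2 - 212*(-278)) + 70062) = 1/((4 - 1*77284 + 58936) + 70062) = 1/((4 - 77284 + 58936) + 70062) = 1/(-18344 + 70062) = 1/51718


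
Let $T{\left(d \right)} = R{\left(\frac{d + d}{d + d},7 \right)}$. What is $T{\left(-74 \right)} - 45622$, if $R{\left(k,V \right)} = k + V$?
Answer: $-45614$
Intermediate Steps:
$R{\left(k,V \right)} = V + k$
$T{\left(d \right)} = 8$ ($T{\left(d \right)} = 7 + \frac{d + d}{d + d} = 7 + \frac{2 d}{2 d} = 7 + 2 d \frac{1}{2 d} = 7 + 1 = 8$)
$T{\left(-74 \right)} - 45622 = 8 - 45622 = -45614$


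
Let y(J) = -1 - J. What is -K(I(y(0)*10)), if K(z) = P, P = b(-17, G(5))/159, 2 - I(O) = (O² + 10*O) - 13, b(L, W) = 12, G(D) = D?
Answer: -4/53 ≈ -0.075472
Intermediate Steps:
I(O) = 15 - O² - 10*O (I(O) = 2 - ((O² + 10*O) - 13) = 2 - (-13 + O² + 10*O) = 2 + (13 - O² - 10*O) = 15 - O² - 10*O)
P = 4/53 (P = 12/159 = 12*(1/159) = 4/53 ≈ 0.075472)
K(z) = 4/53
-K(I(y(0)*10)) = -1*4/53 = -4/53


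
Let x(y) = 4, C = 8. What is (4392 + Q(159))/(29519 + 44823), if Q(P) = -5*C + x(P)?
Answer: 2178/37171 ≈ 0.058594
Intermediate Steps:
Q(P) = -36 (Q(P) = -5*8 + 4 = -40 + 4 = -36)
(4392 + Q(159))/(29519 + 44823) = (4392 - 36)/(29519 + 44823) = 4356/74342 = 4356*(1/74342) = 2178/37171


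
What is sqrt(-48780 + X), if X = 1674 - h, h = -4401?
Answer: 3*I*sqrt(4745) ≈ 206.65*I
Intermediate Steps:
X = 6075 (X = 1674 - 1*(-4401) = 1674 + 4401 = 6075)
sqrt(-48780 + X) = sqrt(-48780 + 6075) = sqrt(-42705) = 3*I*sqrt(4745)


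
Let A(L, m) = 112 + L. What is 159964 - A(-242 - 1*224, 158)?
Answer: 160318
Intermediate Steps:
159964 - A(-242 - 1*224, 158) = 159964 - (112 + (-242 - 1*224)) = 159964 - (112 + (-242 - 224)) = 159964 - (112 - 466) = 159964 - 1*(-354) = 159964 + 354 = 160318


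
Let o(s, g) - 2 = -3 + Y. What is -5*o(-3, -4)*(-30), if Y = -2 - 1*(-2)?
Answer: -150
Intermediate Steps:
Y = 0 (Y = -2 + 2 = 0)
o(s, g) = -1 (o(s, g) = 2 + (-3 + 0) = 2 - 3 = -1)
-5*o(-3, -4)*(-30) = -5*(-1)*(-30) = 5*(-30) = -150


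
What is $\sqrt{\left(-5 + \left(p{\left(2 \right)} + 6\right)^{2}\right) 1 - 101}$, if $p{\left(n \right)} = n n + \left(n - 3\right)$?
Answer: $5 i \approx 5.0 i$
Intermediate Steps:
$p{\left(n \right)} = -3 + n + n^{2}$ ($p{\left(n \right)} = n^{2} + \left(n - 3\right) = n^{2} + \left(-3 + n\right) = -3 + n + n^{2}$)
$\sqrt{\left(-5 + \left(p{\left(2 \right)} + 6\right)^{2}\right) 1 - 101} = \sqrt{\left(-5 + \left(\left(-3 + 2 + 2^{2}\right) + 6\right)^{2}\right) 1 - 101} = \sqrt{\left(-5 + \left(\left(-3 + 2 + 4\right) + 6\right)^{2}\right) 1 - 101} = \sqrt{\left(-5 + \left(3 + 6\right)^{2}\right) 1 - 101} = \sqrt{\left(-5 + 9^{2}\right) 1 - 101} = \sqrt{\left(-5 + 81\right) 1 - 101} = \sqrt{76 \cdot 1 - 101} = \sqrt{76 - 101} = \sqrt{-25} = 5 i$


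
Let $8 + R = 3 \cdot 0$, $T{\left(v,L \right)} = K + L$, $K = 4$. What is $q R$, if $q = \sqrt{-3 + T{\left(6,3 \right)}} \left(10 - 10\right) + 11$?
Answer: $-88$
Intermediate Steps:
$T{\left(v,L \right)} = 4 + L$
$R = -8$ ($R = -8 + 3 \cdot 0 = -8 + 0 = -8$)
$q = 11$ ($q = \sqrt{-3 + \left(4 + 3\right)} \left(10 - 10\right) + 11 = \sqrt{-3 + 7} \left(10 - 10\right) + 11 = \sqrt{4} \cdot 0 + 11 = 2 \cdot 0 + 11 = 0 + 11 = 11$)
$q R = 11 \left(-8\right) = -88$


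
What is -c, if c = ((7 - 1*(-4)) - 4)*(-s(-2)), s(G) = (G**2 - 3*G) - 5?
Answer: 35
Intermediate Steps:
s(G) = -5 + G**2 - 3*G
c = -35 (c = ((7 - 1*(-4)) - 4)*(-(-5 + (-2)**2 - 3*(-2))) = ((7 + 4) - 4)*(-(-5 + 4 + 6)) = (11 - 4)*(-1*5) = 7*(-5) = -35)
-c = -1*(-35) = 35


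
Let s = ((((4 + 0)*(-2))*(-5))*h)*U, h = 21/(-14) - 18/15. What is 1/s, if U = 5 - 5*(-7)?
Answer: -1/4320 ≈ -0.00023148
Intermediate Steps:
h = -27/10 (h = 21*(-1/14) - 18*1/15 = -3/2 - 6/5 = -27/10 ≈ -2.7000)
U = 40 (U = 5 - 1*(-35) = 5 + 35 = 40)
s = -4320 (s = ((((4 + 0)*(-2))*(-5))*(-27/10))*40 = (((4*(-2))*(-5))*(-27/10))*40 = (-8*(-5)*(-27/10))*40 = (40*(-27/10))*40 = -108*40 = -4320)
1/s = 1/(-4320) = -1/4320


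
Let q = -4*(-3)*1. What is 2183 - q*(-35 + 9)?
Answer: 2495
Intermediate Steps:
q = 12 (q = 12*1 = 12)
2183 - q*(-35 + 9) = 2183 - 12*(-35 + 9) = 2183 - 12*(-26) = 2183 - 1*(-312) = 2183 + 312 = 2495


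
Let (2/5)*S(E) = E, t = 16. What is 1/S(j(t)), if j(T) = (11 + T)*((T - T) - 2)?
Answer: -1/135 ≈ -0.0074074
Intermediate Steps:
j(T) = -22 - 2*T (j(T) = (11 + T)*(0 - 2) = (11 + T)*(-2) = -22 - 2*T)
S(E) = 5*E/2
1/S(j(t)) = 1/(5*(-22 - 2*16)/2) = 1/(5*(-22 - 32)/2) = 1/((5/2)*(-54)) = 1/(-135) = -1/135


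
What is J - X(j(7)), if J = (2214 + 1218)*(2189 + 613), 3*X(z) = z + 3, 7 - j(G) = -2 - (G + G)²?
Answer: 28849184/3 ≈ 9.6164e+6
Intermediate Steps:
j(G) = 9 + 4*G² (j(G) = 7 - (-2 - (G + G)²) = 7 - (-2 - (2*G)²) = 7 - (-2 - 4*G²) = 7 + (2 + 4*G²) = 9 + 4*G²)
X(z) = 1 + z/3 (X(z) = (z + 3)/3 = (3 + z)/3 = 1 + z/3)
J = 9616464 (J = 3432*2802 = 9616464)
J - X(j(7)) = 9616464 - (1 + (9 + 4*7²)/3) = 9616464 - (1 + (9 + 4*49)/3) = 9616464 - (1 + (9 + 196)/3) = 9616464 - (1 + (⅓)*205) = 9616464 - (1 + 205/3) = 9616464 - 1*208/3 = 9616464 - 208/3 = 28849184/3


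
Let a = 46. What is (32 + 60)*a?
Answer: 4232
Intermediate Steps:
(32 + 60)*a = (32 + 60)*46 = 92*46 = 4232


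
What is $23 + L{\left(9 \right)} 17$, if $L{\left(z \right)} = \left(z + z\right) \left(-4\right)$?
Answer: $-1201$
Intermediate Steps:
$L{\left(z \right)} = - 8 z$ ($L{\left(z \right)} = 2 z \left(-4\right) = - 8 z$)
$23 + L{\left(9 \right)} 17 = 23 + \left(-8\right) 9 \cdot 17 = 23 - 1224 = -1201$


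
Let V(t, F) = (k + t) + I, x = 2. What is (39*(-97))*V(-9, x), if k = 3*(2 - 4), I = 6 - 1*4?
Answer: 49179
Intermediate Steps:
I = 2 (I = 6 - 4 = 2)
k = -6 (k = 3*(-2) = -6)
V(t, F) = -4 + t (V(t, F) = (-6 + t) + 2 = -4 + t)
(39*(-97))*V(-9, x) = (39*(-97))*(-4 - 9) = -3783*(-13) = 49179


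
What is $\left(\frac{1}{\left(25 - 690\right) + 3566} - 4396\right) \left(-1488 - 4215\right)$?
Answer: $\frac{24243063295}{967} \approx 2.507 \cdot 10^{7}$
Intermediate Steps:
$\left(\frac{1}{\left(25 - 690\right) + 3566} - 4396\right) \left(-1488 - 4215\right) = \left(\frac{1}{\left(25 - 690\right) + 3566} - 4396\right) \left(-5703\right) = \left(\frac{1}{-665 + 3566} - 4396\right) \left(-5703\right) = \left(\frac{1}{2901} - 4396\right) \left(-5703\right) = \left(- \frac{12752795}{2901}\right) \left(-5703\right) = \frac{24243063295}{967}$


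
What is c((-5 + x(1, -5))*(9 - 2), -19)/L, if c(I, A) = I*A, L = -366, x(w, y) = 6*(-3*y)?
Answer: 11305/366 ≈ 30.888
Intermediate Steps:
x(w, y) = -18*y
c(I, A) = A*I
c((-5 + x(1, -5))*(9 - 2), -19)/L = -19*(-5 - 18*(-5))*(9 - 2)/(-366) = -19*(-5 + 90)*7*(-1/366) = -1615*7*(-1/366) = -19*595*(-1/366) = -11305*(-1/366) = 11305/366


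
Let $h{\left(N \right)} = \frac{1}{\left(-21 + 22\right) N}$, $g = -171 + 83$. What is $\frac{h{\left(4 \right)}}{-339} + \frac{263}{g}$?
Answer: $- \frac{89179}{29832} \approx -2.9894$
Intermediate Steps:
$g = -88$
$h{\left(N \right)} = \frac{1}{N}$ ($h{\left(N \right)} = \frac{1}{1 N} = 1 \frac{1}{N} = \frac{1}{N}$)
$\frac{h{\left(4 \right)}}{-339} + \frac{263}{g} = \frac{1}{4 \left(-339\right)} + \frac{263}{-88} = \frac{1}{4} \left(- \frac{1}{339}\right) + 263 \left(- \frac{1}{88}\right) = - \frac{1}{1356} - \frac{263}{88} = - \frac{89179}{29832}$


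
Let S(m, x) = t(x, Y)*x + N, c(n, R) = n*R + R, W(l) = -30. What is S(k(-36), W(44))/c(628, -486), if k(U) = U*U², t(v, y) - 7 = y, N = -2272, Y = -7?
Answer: 1136/152847 ≈ 0.0074323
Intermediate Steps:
t(v, y) = 7 + y
k(U) = U³
c(n, R) = R + R*n (c(n, R) = R*n + R = R + R*n)
S(m, x) = -2272 (S(m, x) = (7 - 7)*x - 2272 = 0*x - 2272 = 0 - 2272 = -2272)
S(k(-36), W(44))/c(628, -486) = -2272*(-1/(486*(1 + 628))) = -2272/((-486*629)) = -2272/(-305694) = -2272*(-1/305694) = 1136/152847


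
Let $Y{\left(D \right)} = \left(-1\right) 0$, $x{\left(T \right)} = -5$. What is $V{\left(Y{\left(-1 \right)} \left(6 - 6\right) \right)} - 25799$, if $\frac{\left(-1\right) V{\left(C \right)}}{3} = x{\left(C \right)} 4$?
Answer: $-25739$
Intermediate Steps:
$Y{\left(D \right)} = 0$
$V{\left(C \right)} = 60$ ($V{\left(C \right)} = - 3 \left(\left(-5\right) 4\right) = \left(-3\right) \left(-20\right) = 60$)
$V{\left(Y{\left(-1 \right)} \left(6 - 6\right) \right)} - 25799 = 60 - 25799 = -25739$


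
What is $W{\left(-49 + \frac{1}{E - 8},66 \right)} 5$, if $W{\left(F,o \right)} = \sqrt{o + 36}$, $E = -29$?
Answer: $5 \sqrt{102} \approx 50.497$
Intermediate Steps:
$W{\left(F,o \right)} = \sqrt{36 + o}$
$W{\left(-49 + \frac{1}{E - 8},66 \right)} 5 = \sqrt{36 + 66} \cdot 5 = \sqrt{102} \cdot 5 = 5 \sqrt{102}$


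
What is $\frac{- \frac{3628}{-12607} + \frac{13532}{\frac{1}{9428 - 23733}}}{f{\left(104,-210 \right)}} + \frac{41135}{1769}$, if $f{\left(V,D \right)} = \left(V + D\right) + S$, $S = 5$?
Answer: $\frac{4317125813754093}{2252480083} \approx 1.9166 \cdot 10^{6}$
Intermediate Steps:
$f{\left(V,D \right)} = 5 + D + V$ ($f{\left(V,D \right)} = \left(V + D\right) + 5 = \left(D + V\right) + 5 = 5 + D + V$)
$\frac{- \frac{3628}{-12607} + \frac{13532}{\frac{1}{9428 - 23733}}}{f{\left(104,-210 \right)}} + \frac{41135}{1769} = \frac{- \frac{3628}{-12607} + \frac{13532}{\frac{1}{9428 - 23733}}}{5 - 210 + 104} + \frac{41135}{1769} = \frac{\left(-3628\right) \left(- \frac{1}{12607}\right) + \frac{13532}{\frac{1}{-14305}}}{-101} + 41135 \cdot \frac{1}{1769} = \left(\frac{3628}{12607} + \frac{13532}{- \frac{1}{14305}}\right) \left(- \frac{1}{101}\right) + \frac{41135}{1769} = \left(\frac{3628}{12607} + 13532 \left(-14305\right)\right) \left(- \frac{1}{101}\right) + \frac{41135}{1769} = \left(\frac{3628}{12607} - 193575260\right) \left(- \frac{1}{101}\right) + \frac{41135}{1769} = \left(- \frac{2440403299192}{12607}\right) \left(- \frac{1}{101}\right) + \frac{41135}{1769} = \frac{2440403299192}{1273307} + \frac{41135}{1769} = \frac{4317125813754093}{2252480083}$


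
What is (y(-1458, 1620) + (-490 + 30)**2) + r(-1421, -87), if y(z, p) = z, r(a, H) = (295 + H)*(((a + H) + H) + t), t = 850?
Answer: 55182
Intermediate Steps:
r(a, H) = (295 + H)*(850 + a + 2*H) (r(a, H) = (295 + H)*(((a + H) + H) + 850) = (295 + H)*(((H + a) + H) + 850) = (295 + H)*((a + 2*H) + 850) = (295 + H)*(850 + a + 2*H))
(y(-1458, 1620) + (-490 + 30)**2) + r(-1421, -87) = (-1458 + (-490 + 30)**2) + (250750 + 2*(-87)**2 + 295*(-1421) + 1440*(-87) - 87*(-1421)) = (-1458 + (-460)**2) + (250750 + 2*7569 - 419195 - 125280 + 123627) = (-1458 + 211600) + (250750 + 15138 - 419195 - 125280 + 123627) = 210142 - 154960 = 55182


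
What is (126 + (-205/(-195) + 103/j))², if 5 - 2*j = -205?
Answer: 30542455696/1863225 ≈ 16392.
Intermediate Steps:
j = 105 (j = 5/2 - ½*(-205) = 5/2 + 205/2 = 105)
(126 + (-205/(-195) + 103/j))² = (126 + (-205/(-195) + 103/105))² = (126 + (-205*(-1/195) + 103*(1/105)))² = (126 + (41/39 + 103/105))² = (126 + 2774/1365)² = (174764/1365)² = 30542455696/1863225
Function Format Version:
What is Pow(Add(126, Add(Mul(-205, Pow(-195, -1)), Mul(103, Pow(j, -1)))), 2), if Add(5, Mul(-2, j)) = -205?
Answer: Rational(30542455696, 1863225) ≈ 16392.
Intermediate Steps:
j = 105 (j = Add(Rational(5, 2), Mul(Rational(-1, 2), -205)) = Add(Rational(5, 2), Rational(205, 2)) = 105)
Pow(Add(126, Add(Mul(-205, Pow(-195, -1)), Mul(103, Pow(j, -1)))), 2) = Pow(Add(126, Add(Mul(-205, Pow(-195, -1)), Mul(103, Pow(105, -1)))), 2) = Pow(Add(126, Add(Mul(-205, Rational(-1, 195)), Mul(103, Rational(1, 105)))), 2) = Pow(Add(126, Add(Rational(41, 39), Rational(103, 105))), 2) = Pow(Add(126, Rational(2774, 1365)), 2) = Pow(Rational(174764, 1365), 2) = Rational(30542455696, 1863225)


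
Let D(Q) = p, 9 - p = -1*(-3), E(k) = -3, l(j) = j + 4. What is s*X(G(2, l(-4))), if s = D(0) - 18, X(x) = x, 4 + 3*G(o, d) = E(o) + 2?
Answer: 20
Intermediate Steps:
l(j) = 4 + j
G(o, d) = -5/3 (G(o, d) = -4/3 + (-3 + 2)/3 = -4/3 + (⅓)*(-1) = -4/3 - ⅓ = -5/3)
p = 6 (p = 9 - (-1)*(-3) = 9 - 1*3 = 9 - 3 = 6)
D(Q) = 6
s = -12 (s = 6 - 18 = -12)
s*X(G(2, l(-4))) = -12*(-5/3) = 20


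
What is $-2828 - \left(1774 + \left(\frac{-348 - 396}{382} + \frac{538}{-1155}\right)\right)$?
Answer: $- \frac{1014691792}{220605} \approx -4599.6$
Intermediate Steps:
$-2828 - \left(1774 + \left(\frac{-348 - 396}{382} + \frac{538}{-1155}\right)\right) = -2828 - \left(1774 + \left(\left(-744\right) \frac{1}{382} + 538 \left(- \frac{1}{1155}\right)\right)\right) = -2828 - \left(1774 - \frac{532418}{220605}\right) = -2828 - \frac{390820852}{220605} = - \frac{1014691792}{220605}$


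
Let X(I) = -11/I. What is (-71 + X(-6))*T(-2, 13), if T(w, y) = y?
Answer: -5395/6 ≈ -899.17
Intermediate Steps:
(-71 + X(-6))*T(-2, 13) = (-71 - 11/(-6))*13 = (-71 - 11*(-⅙))*13 = (-71 + 11/6)*13 = -415/6*13 = -5395/6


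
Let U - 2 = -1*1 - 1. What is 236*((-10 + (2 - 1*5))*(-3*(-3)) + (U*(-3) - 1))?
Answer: -27848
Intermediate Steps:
U = 0 (U = 2 + (-1*1 - 1) = 2 + (-1 - 1) = 2 - 2 = 0)
236*((-10 + (2 - 1*5))*(-3*(-3)) + (U*(-3) - 1)) = 236*((-10 + (2 - 1*5))*(-3*(-3)) + (0*(-3) - 1)) = 236*((-10 + (2 - 5))*9 + (0 - 1)) = 236*((-10 - 3)*9 - 1) = 236*(-13*9 - 1) = 236*(-117 - 1) = 236*(-118) = -27848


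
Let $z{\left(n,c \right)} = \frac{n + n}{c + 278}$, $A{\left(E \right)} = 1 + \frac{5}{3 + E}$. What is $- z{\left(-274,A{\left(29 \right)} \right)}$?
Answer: $\frac{17536}{8933} \approx 1.9631$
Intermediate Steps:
$z{\left(n,c \right)} = \frac{2 n}{278 + c}$
$- z{\left(-274,A{\left(29 \right)} \right)} = - \frac{2 \left(-274\right)}{278 + \frac{8 + 29}{3 + 29}} = - \frac{2 \left(-274\right)}{278 + \frac{1}{32} \cdot 37} = - \frac{2 \left(-274\right)}{278 + \frac{37}{32}} = - \frac{2 \left(-274\right)}{\frac{8933}{32}} = - \frac{2 \left(-274\right) 32}{8933} = \left(-1\right) \left(- \frac{17536}{8933}\right) = \frac{17536}{8933}$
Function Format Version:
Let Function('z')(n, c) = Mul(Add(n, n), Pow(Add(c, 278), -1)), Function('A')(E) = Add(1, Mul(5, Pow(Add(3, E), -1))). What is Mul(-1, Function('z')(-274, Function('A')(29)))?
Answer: Rational(17536, 8933) ≈ 1.9631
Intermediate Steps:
Function('z')(n, c) = Mul(2, n, Pow(Add(278, c), -1)) (Function('z')(n, c) = Mul(Mul(2, n), Pow(Add(278, c), -1)) = Mul(2, n, Pow(Add(278, c), -1)))
Mul(-1, Function('z')(-274, Function('A')(29))) = Mul(-1, Mul(2, -274, Pow(Add(278, Mul(Pow(Add(3, 29), -1), Add(8, 29))), -1))) = Mul(-1, Mul(2, -274, Pow(Add(278, Mul(Pow(32, -1), 37)), -1))) = Mul(-1, Mul(2, -274, Pow(Add(278, Mul(Rational(1, 32), 37)), -1))) = Mul(-1, Mul(2, -274, Pow(Add(278, Rational(37, 32)), -1))) = Mul(-1, Mul(2, -274, Pow(Rational(8933, 32), -1))) = Mul(-1, Mul(2, -274, Rational(32, 8933))) = Mul(-1, Rational(-17536, 8933)) = Rational(17536, 8933)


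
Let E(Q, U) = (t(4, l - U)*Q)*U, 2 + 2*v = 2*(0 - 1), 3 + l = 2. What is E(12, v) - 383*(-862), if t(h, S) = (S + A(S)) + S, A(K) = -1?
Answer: 330122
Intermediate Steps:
l = -1 (l = -3 + 2 = -1)
t(h, S) = -1 + 2*S (t(h, S) = (S - 1) + S = (-1 + S) + S = -1 + 2*S)
v = -2 (v = -1 + (2*(0 - 1))/2 = -1 + (2*(-1))/2 = -1 + (½)*(-2) = -1 - 1 = -2)
E(Q, U) = Q*U*(-3 - 2*U) (E(Q, U) = ((-1 + 2*(-1 - U))*Q)*U = ((-1 + (-2 - 2*U))*Q)*U = ((-3 - 2*U)*Q)*U = (Q*(-3 - 2*U))*U = Q*U*(-3 - 2*U))
E(12, v) - 383*(-862) = -1*12*(-2)*(3 + 2*(-2)) - 383*(-862) = -1*12*(-2)*(3 - 4) + 330146 = -1*12*(-2)*(-1) + 330146 = -24 + 330146 = 330122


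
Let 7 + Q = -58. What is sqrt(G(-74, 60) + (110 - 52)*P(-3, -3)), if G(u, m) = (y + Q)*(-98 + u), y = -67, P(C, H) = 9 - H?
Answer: 30*sqrt(26) ≈ 152.97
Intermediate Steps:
Q = -65 (Q = -7 - 58 = -65)
G(u, m) = 12936 - 132*u (G(u, m) = (-67 - 65)*(-98 + u) = -132*(-98 + u) = 12936 - 132*u)
sqrt(G(-74, 60) + (110 - 52)*P(-3, -3)) = sqrt((12936 - 132*(-74)) + (110 - 52)*(9 - 1*(-3))) = sqrt((12936 + 9768) + 58*(9 + 3)) = sqrt(22704 + 58*12) = sqrt(22704 + 696) = sqrt(23400) = 30*sqrt(26)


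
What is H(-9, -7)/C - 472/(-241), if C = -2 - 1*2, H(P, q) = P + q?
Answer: 1436/241 ≈ 5.9585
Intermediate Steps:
C = -4 (C = -2 - 2 = -4)
H(-9, -7)/C - 472/(-241) = (-9 - 7)/(-4) - 472/(-241) = -16*(-¼) - 472*(-1/241) = 4 + 472/241 = 1436/241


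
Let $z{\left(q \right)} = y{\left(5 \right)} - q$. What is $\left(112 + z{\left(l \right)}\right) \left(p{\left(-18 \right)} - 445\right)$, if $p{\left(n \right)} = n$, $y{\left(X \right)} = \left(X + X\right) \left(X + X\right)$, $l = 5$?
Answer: $-95841$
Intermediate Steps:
$y{\left(X \right)} = 4 X^{2}$ ($y{\left(X \right)} = 2 X 2 X = 4 X^{2}$)
$z{\left(q \right)} = 100 - q$ ($z{\left(q \right)} = 4 \cdot 5^{2} - q = 4 \cdot 25 - q = 100 - q$)
$\left(112 + z{\left(l \right)}\right) \left(p{\left(-18 \right)} - 445\right) = \left(112 + \left(100 - 5\right)\right) \left(-18 - 445\right) = \left(112 + 95\right) \left(-463\right) = 207 \left(-463\right) = -95841$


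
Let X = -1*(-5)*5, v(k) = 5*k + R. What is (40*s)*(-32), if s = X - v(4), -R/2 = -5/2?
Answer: 0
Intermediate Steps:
R = 5 (R = -(-10)/2 = -2*(-5/2) = 5)
v(k) = 5 + 5*k (v(k) = 5*k + 5 = 5 + 5*k)
X = 25 (X = 5*5 = 25)
s = 0 (s = 25 - (5 + 5*4) = 25 - (5 + 20) = 25 - 1*25 = 25 - 25 = 0)
(40*s)*(-32) = (40*0)*(-32) = 0*(-32) = 0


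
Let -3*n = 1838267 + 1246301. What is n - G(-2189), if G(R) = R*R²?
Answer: 31464147239/3 ≈ 1.0488e+10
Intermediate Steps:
G(R) = R³
n = -3084568/3 (n = -(1838267 + 1246301)/3 = -⅓*3084568 = -3084568/3 ≈ -1.0282e+6)
n - G(-2189) = -3084568/3 - 1*(-2189)³ = -3084568/3 - 1*(-10489077269) = -3084568/3 + 10489077269 = 31464147239/3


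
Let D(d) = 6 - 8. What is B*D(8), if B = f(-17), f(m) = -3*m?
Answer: -102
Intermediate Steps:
D(d) = -2
B = 51 (B = -3*(-17) = 51)
B*D(8) = 51*(-2) = -102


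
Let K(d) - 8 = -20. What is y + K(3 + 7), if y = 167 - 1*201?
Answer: -46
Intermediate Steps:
K(d) = -12 (K(d) = 8 - 20 = -12)
y = -34 (y = 167 - 201 = -34)
y + K(3 + 7) = -34 - 12 = -46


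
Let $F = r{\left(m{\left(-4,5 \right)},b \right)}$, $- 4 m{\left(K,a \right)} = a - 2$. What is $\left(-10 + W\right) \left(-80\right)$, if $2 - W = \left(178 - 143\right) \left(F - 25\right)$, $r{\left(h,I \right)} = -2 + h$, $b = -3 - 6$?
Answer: $-77060$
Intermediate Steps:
$m{\left(K,a \right)} = \frac{1}{2} - \frac{a}{4}$ ($m{\left(K,a \right)} = - \frac{a - 2}{4} = - \frac{-2 + a}{4} = \frac{1}{2} - \frac{a}{4}$)
$b = -9$
$F = - \frac{11}{4}$ ($F = -2 + \left(\frac{1}{2} - \frac{5}{4}\right) = -2 - \frac{3}{4} = - \frac{11}{4} \approx -2.75$)
$W = \frac{3893}{4}$ ($W = 2 - \left(178 - 143\right) \left(- \frac{11}{4} - 25\right) = 2 - 35 \left(- \frac{111}{4}\right) = 2 - - \frac{3885}{4} = 2 + \frac{3885}{4} = \frac{3893}{4} \approx 973.25$)
$\left(-10 + W\right) \left(-80\right) = \left(-10 + \frac{3893}{4}\right) \left(-80\right) = \frac{3853}{4} \left(-80\right) = -77060$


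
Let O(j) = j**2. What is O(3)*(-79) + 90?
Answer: -621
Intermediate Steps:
O(3)*(-79) + 90 = 3**2*(-79) + 90 = 9*(-79) + 90 = -711 + 90 = -621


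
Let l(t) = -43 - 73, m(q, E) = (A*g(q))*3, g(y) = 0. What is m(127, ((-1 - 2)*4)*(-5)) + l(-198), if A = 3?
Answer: -116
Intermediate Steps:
m(q, E) = 0 (m(q, E) = (3*0)*3 = 0*3 = 0)
l(t) = -116
m(127, ((-1 - 2)*4)*(-5)) + l(-198) = 0 - 116 = -116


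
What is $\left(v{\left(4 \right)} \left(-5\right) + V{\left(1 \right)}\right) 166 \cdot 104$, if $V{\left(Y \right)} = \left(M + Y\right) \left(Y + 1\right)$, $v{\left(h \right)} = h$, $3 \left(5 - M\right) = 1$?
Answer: $- \frac{448864}{3} \approx -1.4962 \cdot 10^{5}$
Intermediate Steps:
$M = \frac{14}{3}$ ($M = 5 - \frac{1}{3} = \frac{14}{3} \approx 4.6667$)
$V{\left(Y \right)} = \left(1 + Y\right) \left(\frac{14}{3} + Y\right)$ ($V{\left(Y \right)} = \left(\frac{14}{3} + Y\right) \left(Y + 1\right) = \left(\frac{14}{3} + Y\right) \left(1 + Y\right) = \left(1 + Y\right) \left(\frac{14}{3} + Y\right)$)
$\left(v{\left(4 \right)} \left(-5\right) + V{\left(1 \right)}\right) 166 \cdot 104 = \left(4 \left(-5\right) + \left(\frac{14}{3} + 1^{2} + \frac{17}{3} \cdot 1\right)\right) 166 \cdot 104 = \left(-20 + \left(\frac{14}{3} + 1 + \frac{17}{3}\right)\right) 166 \cdot 104 = \left(-20 + \frac{34}{3}\right) 166 \cdot 104 = \left(- \frac{26}{3}\right) 166 \cdot 104 = \left(- \frac{4316}{3}\right) 104 = - \frac{448864}{3}$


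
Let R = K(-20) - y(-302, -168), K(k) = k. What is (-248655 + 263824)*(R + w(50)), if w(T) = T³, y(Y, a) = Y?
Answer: 1900402658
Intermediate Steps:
R = 282 (R = -20 - 1*(-302) = -20 + 302 = 282)
(-248655 + 263824)*(R + w(50)) = (-248655 + 263824)*(282 + 50³) = 15169*(282 + 125000) = 15169*125282 = 1900402658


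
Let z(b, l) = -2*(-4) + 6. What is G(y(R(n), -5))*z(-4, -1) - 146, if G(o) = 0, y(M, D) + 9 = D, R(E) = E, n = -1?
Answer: -146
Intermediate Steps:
y(M, D) = -9 + D
z(b, l) = 14 (z(b, l) = 8 + 6 = 14)
G(y(R(n), -5))*z(-4, -1) - 146 = 0*14 - 146 = 0 - 146 = -146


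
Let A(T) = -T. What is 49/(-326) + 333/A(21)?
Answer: -36529/2282 ≈ -16.007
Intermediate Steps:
49/(-326) + 333/A(21) = 49/(-326) + 333/((-1*21)) = 49*(-1/326) + 333/(-21) = -49/326 + 333*(-1/21) = -49/326 - 111/7 = -36529/2282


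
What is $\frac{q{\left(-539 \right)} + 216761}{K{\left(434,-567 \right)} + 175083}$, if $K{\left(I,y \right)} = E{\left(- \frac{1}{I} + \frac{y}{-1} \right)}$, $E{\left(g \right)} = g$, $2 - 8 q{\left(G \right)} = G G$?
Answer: $\frac{313254473}{304928396} \approx 1.0273$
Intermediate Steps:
$q{\left(G \right)} = \frac{1}{4} - \frac{G^{2}}{8}$ ($q{\left(G \right)} = \frac{1}{4} - \frac{G G}{8} = \frac{1}{4} - \frac{G^{2}}{8}$)
$K{\left(I,y \right)} = - y - \frac{1}{I}$ ($K{\left(I,y \right)} = - \frac{1}{I} + \frac{y}{-1} = - \frac{1}{I} + y \left(-1\right) = - \frac{1}{I} - y = - y - \frac{1}{I}$)
$\frac{q{\left(-539 \right)} + 216761}{K{\left(434,-567 \right)} + 175083} = \frac{\left(\frac{1}{4} - \frac{\left(-539\right)^{2}}{8}\right) + 216761}{\left(\left(-1\right) \left(-567\right) - \frac{1}{434}\right) + 175083} = \frac{\left(\frac{1}{4} - \frac{290521}{8}\right) + 216761}{\left(567 - \frac{1}{434}\right) + 175083} = \frac{- \frac{290519}{8} + 216761}{\frac{246077}{434} + 175083} = \frac{1443569}{8 \cdot \frac{76232099}{434}} = \frac{1443569}{8} \cdot \frac{434}{76232099} = \frac{313254473}{304928396}$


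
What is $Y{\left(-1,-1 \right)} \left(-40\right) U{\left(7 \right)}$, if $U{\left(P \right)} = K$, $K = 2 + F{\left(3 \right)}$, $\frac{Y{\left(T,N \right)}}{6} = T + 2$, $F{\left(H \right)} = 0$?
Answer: $-480$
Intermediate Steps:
$Y{\left(T,N \right)} = 12 + 6 T$ ($Y{\left(T,N \right)} = 6 \left(T + 2\right) = 6 \left(2 + T\right) = 12 + 6 T$)
$K = 2$ ($K = 2 + 0 = 2$)
$U{\left(P \right)} = 2$
$Y{\left(-1,-1 \right)} \left(-40\right) U{\left(7 \right)} = \left(12 + 6 \left(-1\right)\right) \left(-40\right) 2 = \left(12 - 6\right) \left(-40\right) 2 = 6 \left(-40\right) 2 = \left(-240\right) 2 = -480$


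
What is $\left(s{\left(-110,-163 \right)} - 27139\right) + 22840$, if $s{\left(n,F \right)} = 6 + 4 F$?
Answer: $-4945$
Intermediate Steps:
$\left(s{\left(-110,-163 \right)} - 27139\right) + 22840 = \left(\left(6 + 4 \left(-163\right)\right) - 27139\right) + 22840 = \left(\left(6 - 652\right) - 27139\right) + 22840 = \left(-646 - 27139\right) + 22840 = -27785 + 22840 = -4945$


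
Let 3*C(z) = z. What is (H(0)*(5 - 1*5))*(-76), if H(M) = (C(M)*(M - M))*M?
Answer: 0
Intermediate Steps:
C(z) = z/3
H(M) = 0 (H(M) = ((M/3)*(M - M))*M = ((M/3)*0)*M = 0*M = 0)
(H(0)*(5 - 1*5))*(-76) = (0*(5 - 1*5))*(-76) = (0*(5 - 5))*(-76) = (0*0)*(-76) = 0*(-76) = 0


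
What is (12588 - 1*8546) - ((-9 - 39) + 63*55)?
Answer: 625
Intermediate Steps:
(12588 - 1*8546) - ((-9 - 39) + 63*55) = (12588 - 8546) - (-48 + 3465) = 4042 - 1*3417 = 4042 - 3417 = 625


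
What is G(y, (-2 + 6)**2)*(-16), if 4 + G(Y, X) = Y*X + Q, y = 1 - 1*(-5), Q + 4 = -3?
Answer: -1360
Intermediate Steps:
Q = -7 (Q = -4 - 3 = -7)
y = 6 (y = 1 + 5 = 6)
G(Y, X) = -11 + X*Y (G(Y, X) = -4 + (Y*X - 7) = -4 + (X*Y - 7) = -4 + (-7 + X*Y) = -11 + X*Y)
G(y, (-2 + 6)**2)*(-16) = (-11 + (-2 + 6)**2*6)*(-16) = (-11 + 4**2*6)*(-16) = (-11 + 16*6)*(-16) = (-11 + 96)*(-16) = 85*(-16) = -1360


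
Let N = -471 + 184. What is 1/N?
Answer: -1/287 ≈ -0.0034843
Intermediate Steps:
N = -287
1/N = 1/(-287) = -1/287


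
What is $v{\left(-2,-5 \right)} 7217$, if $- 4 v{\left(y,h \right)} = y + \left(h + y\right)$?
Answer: $\frac{64953}{4} \approx 16238.0$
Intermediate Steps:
$v{\left(y,h \right)} = - \frac{y}{2} - \frac{h}{4}$ ($v{\left(y,h \right)} = - \frac{y + \left(h + y\right)}{4} = - \frac{h + 2 y}{4} = - \frac{y}{2} - \frac{h}{4}$)
$v{\left(-2,-5 \right)} 7217 = \left(\left(- \frac{1}{2}\right) \left(-2\right) - - \frac{5}{4}\right) 7217 = \left(1 + \frac{5}{4}\right) 7217 = \frac{9}{4} \cdot 7217 = \frac{64953}{4}$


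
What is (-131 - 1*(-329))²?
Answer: 39204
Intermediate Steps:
(-131 - 1*(-329))² = (-131 + 329)² = 198² = 39204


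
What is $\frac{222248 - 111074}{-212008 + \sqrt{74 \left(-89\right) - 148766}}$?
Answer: $- \frac{2946222174}{5618443427} - \frac{55587 i \sqrt{38838}}{11236886854} \approx -0.52438 - 0.00097489 i$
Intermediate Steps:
$\frac{222248 - 111074}{-212008 + \sqrt{74 \left(-89\right) - 148766}} = \frac{111174}{-212008 + \sqrt{-6586 - 148766}} = \frac{111174}{-212008 + \sqrt{-155352}} = \frac{111174}{-212008 + 2 i \sqrt{38838}}$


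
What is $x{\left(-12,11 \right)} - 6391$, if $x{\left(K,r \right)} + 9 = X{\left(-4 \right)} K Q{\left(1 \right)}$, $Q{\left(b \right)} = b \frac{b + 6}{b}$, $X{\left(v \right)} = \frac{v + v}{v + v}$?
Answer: $-6484$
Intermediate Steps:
$X{\left(v \right)} = 1$ ($X{\left(v \right)} = \frac{2 v}{2 v} = 2 v \frac{1}{2 v} = 1$)
$Q{\left(b \right)} = 6 + b$ ($Q{\left(b \right)} = b \frac{6 + b}{b} = 6 + b$)
$x{\left(K,r \right)} = -9 + 7 K$ ($x{\left(K,r \right)} = -9 + 1 K \left(6 + 1\right) = -9 + K 7 = -9 + 7 K$)
$x{\left(-12,11 \right)} - 6391 = \left(-9 + 7 \left(-12\right)\right) - 6391 = \left(-9 - 84\right) - 6391 = -93 - 6391 = -6484$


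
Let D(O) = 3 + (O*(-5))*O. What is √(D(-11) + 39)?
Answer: I*√563 ≈ 23.728*I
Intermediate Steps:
D(O) = 3 - 5*O² (D(O) = 3 + (-5*O)*O = 3 - 5*O²)
√(D(-11) + 39) = √((3 - 5*(-11)²) + 39) = √((3 - 5*121) + 39) = √((3 - 605) + 39) = √(-602 + 39) = √(-563) = I*√563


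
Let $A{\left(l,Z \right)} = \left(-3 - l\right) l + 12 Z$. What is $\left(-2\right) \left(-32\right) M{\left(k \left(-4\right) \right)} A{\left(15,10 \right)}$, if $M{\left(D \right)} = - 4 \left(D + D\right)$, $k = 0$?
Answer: $0$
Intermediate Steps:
$A{\left(l,Z \right)} = 12 Z + l \left(-3 - l\right)$ ($A{\left(l,Z \right)} = l \left(-3 - l\right) + 12 Z = 12 Z + l \left(-3 - l\right)$)
$M{\left(D \right)} = - 8 D$ ($M{\left(D \right)} = - 4 \cdot 2 D = - 8 D$)
$\left(-2\right) \left(-32\right) M{\left(k \left(-4\right) \right)} A{\left(15,10 \right)} = \left(-2\right) \left(-32\right) \left(- 8 \cdot 0 \left(-4\right)\right) \left(- 15^{2} - 45 + 12 \cdot 10\right) = 64 \left(\left(-8\right) 0\right) \left(\left(-1\right) 225 - 45 + 120\right) = 64 \cdot 0 \left(-225 - 45 + 120\right) = 0 \left(-150\right) = 0$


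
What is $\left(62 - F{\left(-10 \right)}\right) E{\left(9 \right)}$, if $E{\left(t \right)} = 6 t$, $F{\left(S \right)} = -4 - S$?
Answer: $3024$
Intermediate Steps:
$\left(62 - F{\left(-10 \right)}\right) E{\left(9 \right)} = \left(62 - \left(-4 - -10\right)\right) 6 \cdot 9 = \left(62 - \left(-4 + 10\right)\right) 54 = \left(62 - 6\right) 54 = 56 \cdot 54 = 3024$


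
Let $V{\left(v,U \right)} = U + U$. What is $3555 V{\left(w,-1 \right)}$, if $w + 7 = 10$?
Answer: $-7110$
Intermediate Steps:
$w = 3$ ($w = -7 + 10 = 3$)
$V{\left(v,U \right)} = 2 U$
$3555 V{\left(w,-1 \right)} = 3555 \cdot 2 \left(-1\right) = 3555 \left(-2\right) = -7110$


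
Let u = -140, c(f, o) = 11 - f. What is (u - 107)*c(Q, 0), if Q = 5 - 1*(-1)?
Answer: -1235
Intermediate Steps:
Q = 6 (Q = 5 + 1 = 6)
(u - 107)*c(Q, 0) = (-140 - 107)*(11 - 1*6) = -247*(11 - 6) = -247*5 = -1235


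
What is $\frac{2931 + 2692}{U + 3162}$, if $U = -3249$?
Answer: $- \frac{5623}{87} \approx -64.632$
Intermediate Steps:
$\frac{2931 + 2692}{U + 3162} = \frac{2931 + 2692}{-3249 + 3162} = \frac{5623}{-87} = 5623 \left(- \frac{1}{87}\right) = - \frac{5623}{87}$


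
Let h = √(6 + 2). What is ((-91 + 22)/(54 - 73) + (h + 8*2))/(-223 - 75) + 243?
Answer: 1375493/5662 - √2/149 ≈ 242.92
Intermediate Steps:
h = 2*√2 (h = √8 = 2*√2 ≈ 2.8284)
((-91 + 22)/(54 - 73) + (h + 8*2))/(-223 - 75) + 243 = ((-91 + 22)/(54 - 73) + (2*√2 + 8*2))/(-223 - 75) + 243 = (-69/(-19) + (2*√2 + 16))/(-298) + 243 = (-69*(-1/19) + (16 + 2*√2))*(-1/298) + 243 = (69/19 + (16 + 2*√2))*(-1/298) + 243 = (373/19 + 2*√2)*(-1/298) + 243 = (-373/5662 - √2/149) + 243 = 1375493/5662 - √2/149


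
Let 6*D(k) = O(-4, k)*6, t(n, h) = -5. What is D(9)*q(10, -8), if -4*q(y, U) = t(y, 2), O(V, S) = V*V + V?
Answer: 15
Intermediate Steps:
O(V, S) = V + V² (O(V, S) = V² + V = V + V²)
D(k) = 12 (D(k) = (-4*(1 - 4)*6)/6 = (-4*(-3)*6)/6 = (12*6)/6 = (⅙)*72 = 12)
q(y, U) = 5/4 (q(y, U) = -¼*(-5) = 5/4)
D(9)*q(10, -8) = 12*(5/4) = 15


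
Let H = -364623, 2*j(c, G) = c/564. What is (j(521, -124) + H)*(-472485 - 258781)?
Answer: 150382740638159/564 ≈ 2.6664e+11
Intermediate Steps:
j(c, G) = c/1128 (j(c, G) = (c/564)/2 = c/1128)
(j(521, -124) + H)*(-472485 - 258781) = ((1/1128)*521 - 364623)*(-472485 - 258781) = (521/1128 - 364623)*(-731266) = -411294223/1128*(-731266) = 150382740638159/564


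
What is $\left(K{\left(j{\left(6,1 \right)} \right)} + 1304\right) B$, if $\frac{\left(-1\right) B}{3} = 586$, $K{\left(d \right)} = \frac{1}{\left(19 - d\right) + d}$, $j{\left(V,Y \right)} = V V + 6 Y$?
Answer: $- \frac{43557966}{19} \approx -2.2925 \cdot 10^{6}$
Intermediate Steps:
$j{\left(V,Y \right)} = V^{2} + 6 Y$
$K{\left(d \right)} = \frac{1}{19}$
$B = -1758$ ($B = \left(-3\right) 586 = -1758$)
$\left(K{\left(j{\left(6,1 \right)} \right)} + 1304\right) B = \left(\frac{1}{19} + 1304\right) \left(-1758\right) = \frac{24777}{19} \left(-1758\right) = - \frac{43557966}{19}$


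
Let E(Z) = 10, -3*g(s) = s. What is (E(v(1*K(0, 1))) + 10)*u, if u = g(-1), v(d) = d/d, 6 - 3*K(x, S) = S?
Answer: 20/3 ≈ 6.6667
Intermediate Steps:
K(x, S) = 2 - S/3
v(d) = 1
g(s) = -s/3
u = 1/3 (u = -1/3*(-1) = 1/3 ≈ 0.33333)
(E(v(1*K(0, 1))) + 10)*u = (10 + 10)*(1/3) = 20*(1/3) = 20/3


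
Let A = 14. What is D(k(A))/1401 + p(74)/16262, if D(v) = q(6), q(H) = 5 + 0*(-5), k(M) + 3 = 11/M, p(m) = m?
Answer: 92492/11391531 ≈ 0.0081194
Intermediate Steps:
k(M) = -3 + 11/M
q(H) = 5 (q(H) = 5 + 0 = 5)
D(v) = 5
D(k(A))/1401 + p(74)/16262 = 5/1401 + 74/16262 = 5*(1/1401) + 74*(1/16262) = 5/1401 + 37/8131 = 92492/11391531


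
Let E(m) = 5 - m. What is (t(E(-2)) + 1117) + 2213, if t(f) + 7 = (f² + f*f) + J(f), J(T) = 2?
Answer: 3423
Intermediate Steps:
t(f) = -5 + 2*f² (t(f) = -7 + ((f² + f*f) + 2) = -7 + ((f² + f²) + 2) = -7 + (2*f² + 2) = -7 + (2 + 2*f²) = -5 + 2*f²)
(t(E(-2)) + 1117) + 2213 = ((-5 + 2*(5 - 1*(-2))²) + 1117) + 2213 = ((-5 + 2*(5 + 2)²) + 1117) + 2213 = ((-5 + 2*7²) + 1117) + 2213 = ((-5 + 2*49) + 1117) + 2213 = ((-5 + 98) + 1117) + 2213 = (93 + 1117) + 2213 = 1210 + 2213 = 3423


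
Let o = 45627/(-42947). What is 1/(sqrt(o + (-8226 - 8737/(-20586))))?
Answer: -I*sqrt(2291935361422146)/4342225525 ≈ -0.011025*I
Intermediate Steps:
o = -681/641 (o = 45627*(-1/42947) = -681/641 ≈ -1.0624)
1/(sqrt(o + (-8226 - 8737/(-20586)))) = 1/(sqrt(-681/641 + (-8226 - 8737/(-20586)))) = 1/(sqrt(-681/641 + (-8226 - 8737*(-1/20586)))) = 1/(sqrt(-681/641 + (-8226 + 8737/20586))) = 1/(sqrt(-681/641 - 169331699/20586)) = 1/(sqrt(-108555638125/13195626)) = 1/(25*I*sqrt(2291935361422146)/13195626) = -I*sqrt(2291935361422146)/4342225525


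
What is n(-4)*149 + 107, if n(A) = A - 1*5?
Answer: -1234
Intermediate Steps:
n(A) = -5 + A (n(A) = A - 5 = -5 + A)
n(-4)*149 + 107 = (-5 - 4)*149 + 107 = -9*149 + 107 = -1341 + 107 = -1234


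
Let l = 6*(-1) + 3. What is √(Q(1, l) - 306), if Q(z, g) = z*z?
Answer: I*√305 ≈ 17.464*I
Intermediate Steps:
l = -3 (l = -6 + 3 = -3)
Q(z, g) = z²
√(Q(1, l) - 306) = √(1² - 306) = √(1 - 306) = √(-305) = I*√305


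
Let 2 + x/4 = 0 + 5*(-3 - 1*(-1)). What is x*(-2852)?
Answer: 136896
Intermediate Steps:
x = -48 (x = -8 + 4*(0 + 5*(-3 - 1*(-1))) = -8 + 4*(0 + 5*(-3 + 1)) = -8 + 4*(0 + 5*(-2)) = -8 + 4*(0 - 10) = -8 + 4*(-10) = -8 - 40 = -48)
x*(-2852) = -48*(-2852) = 136896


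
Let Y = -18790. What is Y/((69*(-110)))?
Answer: 1879/759 ≈ 2.4756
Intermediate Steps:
Y/((69*(-110))) = -18790/(69*(-110)) = -18790/(-7590) = -18790*(-1/7590) = 1879/759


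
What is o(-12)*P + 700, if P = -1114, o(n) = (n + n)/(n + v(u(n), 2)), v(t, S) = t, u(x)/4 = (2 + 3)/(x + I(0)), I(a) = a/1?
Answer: -51508/41 ≈ -1256.3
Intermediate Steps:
I(a) = a (I(a) = a*1 = a)
u(x) = 20/x (u(x) = 4*((2 + 3)/(x + 0)) = 4*(5/x) = 20/x)
o(n) = 2*n/(n + 20/n) (o(n) = (n + n)/(n + 20/n) = (2*n)/(n + 20/n) = 2*n/(n + 20/n))
o(-12)*P + 700 = (2*(-12)²/(20 + (-12)²))*(-1114) + 700 = (2*144/(20 + 144))*(-1114) + 700 = (2*144/164)*(-1114) + 700 = (2*144*(1/164))*(-1114) + 700 = (72/41)*(-1114) + 700 = -80208/41 + 700 = -51508/41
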